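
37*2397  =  88689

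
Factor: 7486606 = 2^1 * 3743303^1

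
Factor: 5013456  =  2^4 *3^1*7^1*43^1 * 347^1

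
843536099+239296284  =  1082832383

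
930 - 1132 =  - 202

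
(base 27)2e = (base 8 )104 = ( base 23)2m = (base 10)68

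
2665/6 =444 + 1/6 = 444.17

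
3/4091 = 3/4091 = 0.00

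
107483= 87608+19875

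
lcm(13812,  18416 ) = 55248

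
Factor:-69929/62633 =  -62633^( - 1)*69929^1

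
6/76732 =3/38366= 0.00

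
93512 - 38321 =55191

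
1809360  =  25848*70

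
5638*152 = 856976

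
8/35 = 8/35  =  0.23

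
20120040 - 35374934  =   - 15254894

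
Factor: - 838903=  -  13^1*47^1*1373^1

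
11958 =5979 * 2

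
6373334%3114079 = 145176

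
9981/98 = 101  +  83/98 = 101.85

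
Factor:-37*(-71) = 37^1*71^1 = 2627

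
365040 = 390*936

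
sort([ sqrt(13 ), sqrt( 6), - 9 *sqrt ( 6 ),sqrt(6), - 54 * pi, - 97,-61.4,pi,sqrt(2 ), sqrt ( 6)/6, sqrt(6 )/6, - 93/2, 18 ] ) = [  -  54*pi,  -  97, - 61.4, - 93/2, - 9*sqrt(6 ), sqrt (6 )/6, sqrt(6 ) /6, sqrt( 2),sqrt( 6 ), sqrt(6), pi, sqrt(13), 18] 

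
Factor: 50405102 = 2^1*11^1*17^1*307^1*439^1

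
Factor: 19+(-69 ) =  - 50 = - 2^1*5^2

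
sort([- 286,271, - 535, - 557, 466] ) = [ - 557, - 535, - 286,271 , 466] 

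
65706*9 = 591354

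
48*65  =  3120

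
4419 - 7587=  - 3168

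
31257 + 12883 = 44140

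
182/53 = 3 + 23/53 = 3.43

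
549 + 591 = 1140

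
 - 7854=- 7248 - 606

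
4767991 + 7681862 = 12449853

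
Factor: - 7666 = - 2^1*3833^1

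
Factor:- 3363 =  - 3^1*19^1* 59^1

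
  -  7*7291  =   - 51037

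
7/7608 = 7/7608  =  0.00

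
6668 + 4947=11615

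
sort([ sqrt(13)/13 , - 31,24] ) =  [ - 31,sqrt( 13)/13,24] 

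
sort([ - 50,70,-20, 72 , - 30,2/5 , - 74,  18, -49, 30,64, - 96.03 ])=[ - 96.03, - 74, - 50 , - 49,- 30,  -  20, 2/5,18, 30,64, 70, 72 ]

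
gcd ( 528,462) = 66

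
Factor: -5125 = -5^3 *41^1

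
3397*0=0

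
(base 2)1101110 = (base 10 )110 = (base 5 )420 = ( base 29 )3N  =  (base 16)6E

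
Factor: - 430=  - 2^1*5^1 * 43^1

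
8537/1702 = 5+27/1702 = 5.02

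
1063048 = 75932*14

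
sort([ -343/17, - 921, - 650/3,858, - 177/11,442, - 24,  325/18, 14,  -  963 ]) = [ - 963,  -  921,-650/3, - 24, - 343/17, - 177/11,14 , 325/18, 442,858] 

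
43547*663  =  28871661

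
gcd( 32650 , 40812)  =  2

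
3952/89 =44 + 36/89= 44.40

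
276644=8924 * 31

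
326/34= 9+10/17=9.59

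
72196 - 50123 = 22073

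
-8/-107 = 8/107 = 0.07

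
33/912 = 11/304 = 0.04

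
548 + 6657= 7205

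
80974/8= 10121+3/4 =10121.75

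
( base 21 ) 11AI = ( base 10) 9930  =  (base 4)2123022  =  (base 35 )83p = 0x26CA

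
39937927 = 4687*8521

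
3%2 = 1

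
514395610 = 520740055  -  6344445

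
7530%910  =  250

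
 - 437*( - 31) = 13547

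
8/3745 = 8/3745= 0.00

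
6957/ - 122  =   - 6957/122=- 57.02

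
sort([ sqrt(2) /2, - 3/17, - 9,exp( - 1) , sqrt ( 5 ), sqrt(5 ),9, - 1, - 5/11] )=[ - 9 ,  -  1, - 5/11, - 3/17,  exp( - 1 ), sqrt(2)/2, sqrt(5), sqrt(5), 9]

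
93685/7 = 13383 + 4/7 = 13383.57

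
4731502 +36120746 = 40852248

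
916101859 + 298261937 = 1214363796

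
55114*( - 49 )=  - 2700586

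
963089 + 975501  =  1938590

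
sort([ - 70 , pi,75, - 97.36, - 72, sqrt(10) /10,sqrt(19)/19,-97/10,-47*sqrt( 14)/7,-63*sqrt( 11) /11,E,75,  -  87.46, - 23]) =[-97.36, - 87.46, - 72, - 70, - 47 * sqrt( 14 )/7, - 23, - 63*sqrt( 11 )/11,-97/10, sqrt(19 ) /19, sqrt( 10) /10, E, pi,  75,75] 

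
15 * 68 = 1020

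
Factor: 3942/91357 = 2^1 *3^3*7^( - 1)*31^(- 1) * 73^1 * 421^( - 1 ) 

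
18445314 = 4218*4373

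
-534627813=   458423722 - 993051535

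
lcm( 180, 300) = 900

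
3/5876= 3/5876 =0.00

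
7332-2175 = 5157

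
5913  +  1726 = 7639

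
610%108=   70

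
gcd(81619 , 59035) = 1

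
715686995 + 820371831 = 1536058826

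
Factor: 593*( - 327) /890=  - 2^( -1) * 3^1* 5^( - 1 )*89^( - 1)*109^1*593^1 = -193911/890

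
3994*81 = 323514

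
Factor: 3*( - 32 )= -96= - 2^5 * 3^1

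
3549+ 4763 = 8312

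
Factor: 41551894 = 2^1*53^1*391999^1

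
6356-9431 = -3075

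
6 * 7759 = 46554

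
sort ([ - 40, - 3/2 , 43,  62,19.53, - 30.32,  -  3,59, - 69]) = [  -  69, - 40, - 30.32, - 3 , - 3/2, 19.53,43,  59,62]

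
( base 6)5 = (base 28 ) 5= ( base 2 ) 101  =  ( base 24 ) 5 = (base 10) 5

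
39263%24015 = 15248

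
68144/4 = 17036 = 17036.00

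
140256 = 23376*6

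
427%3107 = 427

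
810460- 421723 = 388737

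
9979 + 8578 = 18557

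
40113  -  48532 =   -  8419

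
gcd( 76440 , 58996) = 196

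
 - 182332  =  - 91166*2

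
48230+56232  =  104462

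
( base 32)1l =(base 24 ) 25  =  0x35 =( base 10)53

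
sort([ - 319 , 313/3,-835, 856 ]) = [ - 835, - 319,313/3,  856]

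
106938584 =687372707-580434123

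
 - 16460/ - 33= 498 + 26/33 = 498.79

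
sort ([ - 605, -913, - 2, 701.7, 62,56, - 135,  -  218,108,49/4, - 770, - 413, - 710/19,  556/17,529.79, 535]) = [ - 913, - 770, - 605, - 413,  -  218, - 135, - 710/19 ,-2, 49/4,556/17  ,  56, 62,108, 529.79,535 , 701.7 ] 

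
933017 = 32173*29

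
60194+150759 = 210953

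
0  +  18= 18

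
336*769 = 258384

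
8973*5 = 44865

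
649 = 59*11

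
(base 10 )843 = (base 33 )pi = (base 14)443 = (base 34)or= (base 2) 1101001011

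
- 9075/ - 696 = 13 + 9/232 = 13.04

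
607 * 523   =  317461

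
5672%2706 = 260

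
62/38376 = 31/19188 = 0.00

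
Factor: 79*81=3^4*79^1 =6399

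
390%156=78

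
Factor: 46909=61^1*769^1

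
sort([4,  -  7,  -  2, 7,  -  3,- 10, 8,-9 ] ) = [ -10, -9, - 7, - 3, - 2,4, 7,8]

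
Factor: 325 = 5^2*13^1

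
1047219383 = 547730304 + 499489079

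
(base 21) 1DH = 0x2db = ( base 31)ni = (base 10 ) 731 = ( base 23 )18I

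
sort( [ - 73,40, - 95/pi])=[ - 73, - 95/pi,40 ] 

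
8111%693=488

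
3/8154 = 1/2718 = 0.00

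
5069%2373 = 323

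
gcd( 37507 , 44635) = 1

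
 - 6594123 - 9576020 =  - 16170143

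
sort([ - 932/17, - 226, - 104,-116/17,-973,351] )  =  [ - 973, - 226, - 104, - 932/17, - 116/17 , 351 ] 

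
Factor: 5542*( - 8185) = - 2^1 * 5^1*17^1 * 163^1*1637^1 = - 45361270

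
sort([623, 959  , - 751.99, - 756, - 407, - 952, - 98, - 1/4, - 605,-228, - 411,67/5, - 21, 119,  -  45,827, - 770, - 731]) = [ - 952, - 770, - 756, - 751.99, - 731, - 605, - 411, - 407,  -  228, - 98,  -  45, - 21, - 1/4,67/5 , 119,623 , 827, 959 ] 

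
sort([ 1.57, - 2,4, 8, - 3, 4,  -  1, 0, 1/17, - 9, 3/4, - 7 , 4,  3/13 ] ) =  [ - 9, - 7,  -  3  , - 2, - 1,  0, 1/17, 3/13, 3/4,1.57, 4,4, 4, 8 ] 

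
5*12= 60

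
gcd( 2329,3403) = 1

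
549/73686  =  183/24562 = 0.01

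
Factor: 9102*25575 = 232783650 = 2^1*3^2*5^2*11^1*31^1*37^1*41^1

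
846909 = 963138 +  - 116229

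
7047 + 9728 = 16775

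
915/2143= 915/2143 =0.43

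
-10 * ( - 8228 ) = 82280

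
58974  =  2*29487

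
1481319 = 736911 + 744408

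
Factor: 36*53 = 1908 = 2^2*3^2*53^1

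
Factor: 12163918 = 2^1 * 13^1*23^1*20341^1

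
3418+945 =4363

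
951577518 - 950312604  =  1264914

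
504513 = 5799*87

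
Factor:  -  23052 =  - 2^2*3^1*17^1*113^1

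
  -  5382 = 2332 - 7714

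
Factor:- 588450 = -2^1*3^1*5^2*3923^1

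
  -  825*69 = -56925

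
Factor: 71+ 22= 93= 3^1*31^1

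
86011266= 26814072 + 59197194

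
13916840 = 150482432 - 136565592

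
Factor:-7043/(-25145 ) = 5^(  -  1)  *47^( - 1)*107^( - 1 )*7043^1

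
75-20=55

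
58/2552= 1/44 = 0.02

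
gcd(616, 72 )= 8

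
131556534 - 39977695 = 91578839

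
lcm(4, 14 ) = 28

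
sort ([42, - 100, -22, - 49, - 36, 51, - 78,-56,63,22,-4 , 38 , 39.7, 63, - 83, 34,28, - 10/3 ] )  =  [- 100,-83 , - 78,  -  56 , - 49, - 36, - 22,-4, - 10/3,22, 28, 34, 38,39.7,42,51,63,  63] 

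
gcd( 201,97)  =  1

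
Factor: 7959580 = 2^2 * 5^1 * 149^1*  2671^1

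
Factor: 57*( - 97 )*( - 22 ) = 2^1*3^1*11^1*19^1*97^1 = 121638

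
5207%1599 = 410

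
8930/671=13 + 207/671= 13.31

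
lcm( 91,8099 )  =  8099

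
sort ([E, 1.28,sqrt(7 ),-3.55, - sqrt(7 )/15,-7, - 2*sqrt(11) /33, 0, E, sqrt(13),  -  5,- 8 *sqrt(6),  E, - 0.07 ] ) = [ - 8*sqrt (6), - 7, - 5, -3.55, - 2*sqrt(11) /33, - sqrt(7)/15,-0.07,0, 1.28,sqrt(7 ), E, E , E, sqrt(13)]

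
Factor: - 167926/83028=- 2^ ( - 1 )*3^( - 1)*37^ ( - 1) * 449^1  =  - 449/222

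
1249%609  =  31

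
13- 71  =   - 58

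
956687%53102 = 851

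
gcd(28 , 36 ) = 4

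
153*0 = 0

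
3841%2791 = 1050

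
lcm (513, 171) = 513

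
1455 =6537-5082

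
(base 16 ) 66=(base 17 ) 60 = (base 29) 3f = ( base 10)102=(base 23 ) 4a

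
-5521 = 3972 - 9493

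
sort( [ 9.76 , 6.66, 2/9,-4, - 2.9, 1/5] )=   [ - 4, - 2.9,1/5,2/9,6.66, 9.76 ] 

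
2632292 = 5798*454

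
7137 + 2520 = 9657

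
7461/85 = 7461/85=87.78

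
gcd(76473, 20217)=879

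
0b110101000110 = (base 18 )a8e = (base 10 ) 3398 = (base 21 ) 7EH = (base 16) d46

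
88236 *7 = 617652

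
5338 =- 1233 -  - 6571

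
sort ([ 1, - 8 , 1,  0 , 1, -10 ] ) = [ - 10, - 8,0, 1,  1, 1] 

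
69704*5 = 348520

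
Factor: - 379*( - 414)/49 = 156906/49 = 2^1*3^2*7^(  -  2)*23^1*379^1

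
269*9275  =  2494975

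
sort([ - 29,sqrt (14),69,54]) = [ - 29,sqrt( 14), 54,69]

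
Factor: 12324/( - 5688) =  - 13/6= - 2^( - 1 )*3^(  -  1)*13^1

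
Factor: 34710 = 2^1*3^1*5^1 *13^1  *  89^1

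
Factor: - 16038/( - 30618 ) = 3^( - 1 )*7^( - 1 )*11^1 = 11/21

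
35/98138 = 35/98138 = 0.00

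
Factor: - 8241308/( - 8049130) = 4120654/4024565=2^1 * 5^( - 1 )*804913^( -1)* 2060327^1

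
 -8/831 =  - 1 + 823/831 = -0.01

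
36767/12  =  3063  +  11/12= 3063.92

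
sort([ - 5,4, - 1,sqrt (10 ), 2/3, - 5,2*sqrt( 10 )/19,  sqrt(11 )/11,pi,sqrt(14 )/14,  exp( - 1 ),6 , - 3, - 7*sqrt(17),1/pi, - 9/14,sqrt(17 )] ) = [ - 7*sqrt (17 ),-5, - 5, - 3, - 1,  -  9/14,sqrt( 14) /14 , sqrt( 11)/11,1/pi, 2*sqrt( 10)/19,exp( - 1),2/3,pi,sqrt(10 ),4, sqrt(17 ),6]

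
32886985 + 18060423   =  50947408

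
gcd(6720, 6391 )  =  7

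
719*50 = 35950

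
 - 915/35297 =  - 915/35297 =-0.03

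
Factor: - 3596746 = - 2^1*409^1*4397^1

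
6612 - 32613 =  - 26001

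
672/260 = 2 + 38/65  =  2.58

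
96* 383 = 36768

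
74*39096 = 2893104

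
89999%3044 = 1723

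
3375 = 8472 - 5097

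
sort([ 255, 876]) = [ 255,876 ] 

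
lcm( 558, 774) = 23994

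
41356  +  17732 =59088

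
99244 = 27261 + 71983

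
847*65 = 55055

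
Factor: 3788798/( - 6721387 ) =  - 2^1*13^1*145723^1*6721387^(- 1 )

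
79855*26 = 2076230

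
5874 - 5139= 735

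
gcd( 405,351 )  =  27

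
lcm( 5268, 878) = 5268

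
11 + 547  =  558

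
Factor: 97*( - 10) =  - 970 = - 2^1*5^1 * 97^1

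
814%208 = 190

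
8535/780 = 10+ 49/52= 10.94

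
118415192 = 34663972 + 83751220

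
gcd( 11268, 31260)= 12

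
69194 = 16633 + 52561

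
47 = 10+37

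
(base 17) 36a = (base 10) 979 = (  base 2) 1111010011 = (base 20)28J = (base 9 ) 1307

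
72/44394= 12/7399 = 0.00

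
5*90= 450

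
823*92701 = 76292923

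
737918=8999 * 82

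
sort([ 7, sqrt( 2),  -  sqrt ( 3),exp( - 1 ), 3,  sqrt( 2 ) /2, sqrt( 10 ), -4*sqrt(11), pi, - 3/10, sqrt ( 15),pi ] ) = [ - 4*sqrt(  11),-sqrt( 3 ),- 3/10 , exp(-1),sqrt( 2 ) /2,sqrt( 2), 3, pi, pi , sqrt( 10), sqrt( 15),  7] 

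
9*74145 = 667305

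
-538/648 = -1 + 55/324 = - 0.83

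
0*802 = 0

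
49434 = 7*7062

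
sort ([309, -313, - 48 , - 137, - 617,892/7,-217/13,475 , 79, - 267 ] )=[-617,  -  313, - 267, - 137, - 48, - 217/13,79,892/7 , 309 , 475 ]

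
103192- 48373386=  - 48270194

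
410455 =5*82091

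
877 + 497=1374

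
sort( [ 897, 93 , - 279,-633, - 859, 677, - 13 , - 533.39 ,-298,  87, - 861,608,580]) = [- 861,-859,-633, - 533.39, - 298, - 279, -13, 87, 93,580,608, 677,  897] 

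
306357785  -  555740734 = -249382949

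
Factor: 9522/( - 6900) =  - 69/50=- 2^(  -  1)* 3^1*5^( - 2 ) * 23^1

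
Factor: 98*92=9016=2^3*7^2*23^1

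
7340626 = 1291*5686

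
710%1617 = 710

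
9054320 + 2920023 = 11974343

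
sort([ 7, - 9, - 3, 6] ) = [ - 9, - 3 , 6,7]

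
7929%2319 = 972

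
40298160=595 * 67728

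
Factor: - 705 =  - 3^1*5^1*  47^1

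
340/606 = 170/303  =  0.56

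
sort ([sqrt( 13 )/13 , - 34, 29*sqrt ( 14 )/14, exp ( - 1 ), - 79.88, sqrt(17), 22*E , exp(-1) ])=[- 79.88, - 34, sqrt(13 ) /13,  exp(-1 ), exp( - 1 ),  sqrt(17 ),29* sqrt(14)/14, 22*E]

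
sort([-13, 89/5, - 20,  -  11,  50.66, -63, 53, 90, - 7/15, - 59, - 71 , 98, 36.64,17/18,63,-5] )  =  [-71,-63, - 59 , - 20, - 13, -11 ,-5,-7/15,17/18 , 89/5, 36.64 , 50.66 , 53 , 63,90,  98]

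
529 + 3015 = 3544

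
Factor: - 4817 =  - 4817^1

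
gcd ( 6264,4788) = 36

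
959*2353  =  2256527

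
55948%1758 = 1450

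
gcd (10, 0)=10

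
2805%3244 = 2805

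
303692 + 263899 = 567591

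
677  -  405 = 272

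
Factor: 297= 3^3 * 11^1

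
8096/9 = 8096/9 = 899.56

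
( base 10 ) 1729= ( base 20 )469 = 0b11011000001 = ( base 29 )21I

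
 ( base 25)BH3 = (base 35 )5xn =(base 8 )16207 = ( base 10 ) 7303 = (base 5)213203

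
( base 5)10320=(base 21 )1ch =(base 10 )710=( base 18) 238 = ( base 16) 2c6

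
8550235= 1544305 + 7005930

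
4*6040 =24160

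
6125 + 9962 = 16087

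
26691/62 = 430 + 1/2=430.50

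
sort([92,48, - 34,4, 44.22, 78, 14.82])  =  [ - 34,  4, 14.82,44.22 , 48, 78,92 ] 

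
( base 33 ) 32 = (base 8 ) 145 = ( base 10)101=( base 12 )85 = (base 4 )1211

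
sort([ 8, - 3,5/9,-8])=[ - 8,-3,5/9,8]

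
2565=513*5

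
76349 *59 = 4504591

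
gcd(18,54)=18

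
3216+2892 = 6108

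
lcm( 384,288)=1152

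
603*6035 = 3639105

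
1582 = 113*14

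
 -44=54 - 98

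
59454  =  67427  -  7973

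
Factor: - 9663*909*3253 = - 28573268751 = - 3^3*  101^1*3221^1* 3253^1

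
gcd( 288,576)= 288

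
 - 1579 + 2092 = 513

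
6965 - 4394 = 2571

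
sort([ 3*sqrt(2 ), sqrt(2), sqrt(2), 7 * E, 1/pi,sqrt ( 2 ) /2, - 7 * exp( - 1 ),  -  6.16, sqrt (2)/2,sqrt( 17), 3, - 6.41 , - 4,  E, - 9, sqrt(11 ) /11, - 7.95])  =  [-9 , - 7.95, - 6.41, - 6.16, - 4, - 7*exp(  -  1 ),  sqrt( 11 ) /11,1/pi,sqrt( 2) /2, sqrt(2)/2, sqrt( 2 ), sqrt(2), E, 3, sqrt(17 ), 3 * sqrt( 2 ) , 7 * E ]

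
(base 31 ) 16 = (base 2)100101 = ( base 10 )37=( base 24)1d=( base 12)31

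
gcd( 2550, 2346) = 102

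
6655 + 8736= 15391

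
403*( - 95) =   -  38285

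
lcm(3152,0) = 0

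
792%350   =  92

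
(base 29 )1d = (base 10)42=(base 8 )52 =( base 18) 26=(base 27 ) 1F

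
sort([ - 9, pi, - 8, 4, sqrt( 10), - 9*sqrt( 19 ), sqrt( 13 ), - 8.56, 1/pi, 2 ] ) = [ - 9*sqrt(19), - 9, - 8.56, - 8,  1/pi, 2, pi, sqrt( 10 ),sqrt(13), 4 ] 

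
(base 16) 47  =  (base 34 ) 23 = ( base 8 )107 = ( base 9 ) 78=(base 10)71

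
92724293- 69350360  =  23373933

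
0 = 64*0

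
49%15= 4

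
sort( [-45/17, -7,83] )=[-7, - 45/17,83 ] 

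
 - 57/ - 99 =19/33 =0.58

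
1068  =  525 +543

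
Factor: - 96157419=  - 3^1*907^1 * 35339^1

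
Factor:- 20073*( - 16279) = 326768367= 3^1 * 73^1*223^1*6691^1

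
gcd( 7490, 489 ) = 1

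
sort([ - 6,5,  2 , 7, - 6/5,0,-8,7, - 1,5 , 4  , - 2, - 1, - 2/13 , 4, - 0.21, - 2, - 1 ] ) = [ - 8,-6, - 2 , - 2, - 6/5, - 1, - 1,-1, - 0.21, - 2/13, 0,  2,4,4,5, 5,7,7]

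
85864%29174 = 27516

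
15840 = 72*220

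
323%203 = 120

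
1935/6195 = 129/413 = 0.31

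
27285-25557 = 1728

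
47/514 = 47/514 = 0.09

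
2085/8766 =695/2922=0.24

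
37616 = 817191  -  779575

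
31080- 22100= 8980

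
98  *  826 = 80948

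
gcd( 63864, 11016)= 72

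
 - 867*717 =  - 621639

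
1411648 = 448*3151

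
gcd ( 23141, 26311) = 317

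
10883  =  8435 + 2448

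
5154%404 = 306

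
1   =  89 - 88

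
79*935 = 73865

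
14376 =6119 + 8257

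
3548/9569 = 3548/9569 = 0.37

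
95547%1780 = 1207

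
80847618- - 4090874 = 84938492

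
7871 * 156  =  1227876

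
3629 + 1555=5184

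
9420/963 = 9+251/321 = 9.78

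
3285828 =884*3717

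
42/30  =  1 + 2/5 = 1.40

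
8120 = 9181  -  1061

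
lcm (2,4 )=4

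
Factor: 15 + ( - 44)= - 29^1=-29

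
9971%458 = 353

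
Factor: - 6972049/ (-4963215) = 3^ ( - 1)*5^(-1 )*7^1*409^ ( - 1)*643^1*809^( - 1 )*1549^1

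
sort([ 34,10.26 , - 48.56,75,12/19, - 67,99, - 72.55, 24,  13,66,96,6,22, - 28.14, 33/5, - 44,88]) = [ - 72.55,- 67,-48.56,  -  44, - 28.14, 12/19, 6,33/5, 10.26 , 13,22, 24, 34,66,75,88, 96,99 ]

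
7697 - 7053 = 644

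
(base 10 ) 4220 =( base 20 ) AB0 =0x107C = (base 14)1776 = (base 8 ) 10174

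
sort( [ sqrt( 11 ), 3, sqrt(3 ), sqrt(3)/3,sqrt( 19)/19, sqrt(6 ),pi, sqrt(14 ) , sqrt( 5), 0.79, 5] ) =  [ sqrt(19)/19,sqrt(3)/3,0.79 , sqrt( 3 ), sqrt(5 ), sqrt(6 ),3, pi,  sqrt (11 ), sqrt(14), 5] 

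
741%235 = 36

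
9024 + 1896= 10920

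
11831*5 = 59155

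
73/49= 73/49 =1.49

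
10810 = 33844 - 23034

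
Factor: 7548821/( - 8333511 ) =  - 3^ (-1)*7^1*1078403^1*2777837^(- 1 )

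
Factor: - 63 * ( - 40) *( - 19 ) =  - 2^3*3^2 * 5^1*7^1*19^1 = - 47880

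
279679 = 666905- 387226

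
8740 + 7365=16105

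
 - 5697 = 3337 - 9034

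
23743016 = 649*36584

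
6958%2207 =337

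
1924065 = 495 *3887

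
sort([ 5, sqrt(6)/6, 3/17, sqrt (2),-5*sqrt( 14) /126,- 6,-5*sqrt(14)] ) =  [-5*sqrt( 14 ),-6, - 5*sqrt( 14)/126,3/17 , sqrt(6 ) /6 , sqrt(2), 5]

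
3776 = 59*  64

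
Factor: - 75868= - 2^2*13^1*1459^1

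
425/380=85/76 = 1.12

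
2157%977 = 203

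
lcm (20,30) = 60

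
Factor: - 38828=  - 2^2 * 17^1*571^1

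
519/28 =18 +15/28  =  18.54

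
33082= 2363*14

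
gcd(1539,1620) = 81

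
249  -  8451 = - 8202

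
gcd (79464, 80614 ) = 2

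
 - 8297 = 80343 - 88640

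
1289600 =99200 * 13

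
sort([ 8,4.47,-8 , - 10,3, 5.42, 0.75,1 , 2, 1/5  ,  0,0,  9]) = [ - 10, -8,0, 0, 1/5, 0.75, 1, 2,3, 4.47, 5.42,8, 9]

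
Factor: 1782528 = 2^8*3^1*11^1 * 211^1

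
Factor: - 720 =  - 2^4*3^2*5^1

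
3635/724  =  3635/724 = 5.02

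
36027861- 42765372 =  - 6737511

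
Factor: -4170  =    -  2^1*3^1 *5^1*139^1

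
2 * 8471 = 16942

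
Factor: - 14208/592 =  - 2^3 * 3^1=-  24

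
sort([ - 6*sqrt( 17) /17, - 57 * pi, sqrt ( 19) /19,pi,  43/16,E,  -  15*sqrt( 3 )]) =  [ - 57*pi, - 15*sqrt(3), - 6*sqrt( 17) /17 , sqrt(19) /19, 43/16,E, pi] 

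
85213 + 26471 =111684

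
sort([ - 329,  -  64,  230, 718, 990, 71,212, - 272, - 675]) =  [- 675, - 329, - 272,-64,71, 212, 230,  718 , 990]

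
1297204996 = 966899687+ 330305309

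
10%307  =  10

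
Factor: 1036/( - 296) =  - 2^(  -  1) *7^1 = - 7/2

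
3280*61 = 200080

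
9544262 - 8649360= 894902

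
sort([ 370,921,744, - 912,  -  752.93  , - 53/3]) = [ -912, - 752.93,-53/3, 370, 744, 921] 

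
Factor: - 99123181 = -6551^1 * 15131^1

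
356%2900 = 356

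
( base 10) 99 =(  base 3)10200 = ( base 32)33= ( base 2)1100011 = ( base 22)4b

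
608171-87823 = 520348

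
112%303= 112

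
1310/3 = 436  +  2/3 = 436.67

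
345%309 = 36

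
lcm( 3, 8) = 24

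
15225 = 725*21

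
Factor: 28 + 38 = 2^1*3^1*11^1 = 66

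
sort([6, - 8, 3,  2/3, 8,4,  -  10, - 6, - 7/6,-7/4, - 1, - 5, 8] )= [ - 10, - 8, - 6, - 5, - 7/4, - 7/6, - 1, 2/3,3, 4, 6, 8,8]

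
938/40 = 469/20 = 23.45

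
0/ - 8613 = 0/1 = - 0.00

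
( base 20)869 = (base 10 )3329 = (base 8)6401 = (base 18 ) A4H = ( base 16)D01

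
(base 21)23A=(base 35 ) RA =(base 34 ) S3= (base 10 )955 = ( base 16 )3bb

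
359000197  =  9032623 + 349967574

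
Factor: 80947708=2^2*20236927^1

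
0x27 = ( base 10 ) 39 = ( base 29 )1a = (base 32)17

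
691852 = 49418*14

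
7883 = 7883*1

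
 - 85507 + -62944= - 148451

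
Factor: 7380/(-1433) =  - 2^2*3^2*5^1*41^1*1433^(-1)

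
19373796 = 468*41397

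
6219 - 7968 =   -  1749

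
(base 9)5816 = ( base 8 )10324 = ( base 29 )53G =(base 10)4308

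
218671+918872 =1137543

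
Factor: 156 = 2^2 * 3^1*13^1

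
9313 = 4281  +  5032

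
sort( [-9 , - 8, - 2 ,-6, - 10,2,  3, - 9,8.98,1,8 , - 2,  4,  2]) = [-10, - 9, - 9 ,  -  8, - 6,  -  2, - 2, 1,2,  2,3,  4, 8,8.98 ] 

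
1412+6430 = 7842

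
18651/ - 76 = -18651/76 = - 245.41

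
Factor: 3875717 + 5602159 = 9477876 =2^2 * 3^1 * 789823^1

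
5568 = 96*58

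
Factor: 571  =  571^1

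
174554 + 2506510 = 2681064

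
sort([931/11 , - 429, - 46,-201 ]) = [ - 429, - 201, - 46, 931/11] 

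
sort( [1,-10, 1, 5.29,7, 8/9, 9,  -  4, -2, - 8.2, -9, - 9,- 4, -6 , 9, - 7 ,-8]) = [-10, -9, - 9,-8.2, - 8,-7, - 6,  -  4,-4,-2, 8/9,1,  1, 5.29, 7,  9,  9] 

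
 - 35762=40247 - 76009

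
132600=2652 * 50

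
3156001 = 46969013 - 43813012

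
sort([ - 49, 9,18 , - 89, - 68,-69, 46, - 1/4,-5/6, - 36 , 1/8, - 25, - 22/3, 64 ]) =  [ - 89, - 69,-68, - 49, - 36, - 25, - 22/3, - 5/6, - 1/4,1/8, 9, 18,46,64]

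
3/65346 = 1/21782= 0.00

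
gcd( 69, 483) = 69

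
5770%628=118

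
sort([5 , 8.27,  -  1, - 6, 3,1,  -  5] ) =[-6, - 5 , - 1,  1,3,5,8.27 ] 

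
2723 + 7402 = 10125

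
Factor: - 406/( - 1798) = 7^1 * 31^( - 1) = 7/31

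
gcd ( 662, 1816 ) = 2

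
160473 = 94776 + 65697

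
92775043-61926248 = 30848795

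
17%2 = 1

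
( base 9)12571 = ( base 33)7q7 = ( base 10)8488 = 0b10000100101000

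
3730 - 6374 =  - 2644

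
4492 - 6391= - 1899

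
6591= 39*169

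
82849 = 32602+50247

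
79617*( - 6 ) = - 477702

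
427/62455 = 427/62455 = 0.01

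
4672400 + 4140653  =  8813053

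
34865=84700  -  49835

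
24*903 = 21672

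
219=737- 518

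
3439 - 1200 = 2239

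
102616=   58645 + 43971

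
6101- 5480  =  621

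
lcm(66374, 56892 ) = 398244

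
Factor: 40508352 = 2^6 * 3^2 * 70327^1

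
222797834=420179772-197381938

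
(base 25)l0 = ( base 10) 525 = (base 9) 643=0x20D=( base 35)F0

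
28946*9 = 260514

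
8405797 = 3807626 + 4598171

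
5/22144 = 5/22144 = 0.00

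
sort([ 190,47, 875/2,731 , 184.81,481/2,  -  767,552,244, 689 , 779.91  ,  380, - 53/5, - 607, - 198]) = [-767,-607,-198, - 53/5,  47, 184.81,190, 481/2, 244, 380, 875/2, 552, 689,  731, 779.91] 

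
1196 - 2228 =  - 1032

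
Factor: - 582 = - 2^1*3^1*97^1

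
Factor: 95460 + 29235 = 124695 = 3^2*5^1*17^1*163^1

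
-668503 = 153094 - 821597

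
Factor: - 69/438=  - 23/146 = - 2^( - 1 )*23^1 * 73^( - 1 )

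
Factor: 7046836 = 2^2*73^1*24133^1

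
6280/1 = 6280 = 6280.00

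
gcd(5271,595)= 7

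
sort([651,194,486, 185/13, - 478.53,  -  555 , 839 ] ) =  [ - 555,-478.53 , 185/13, 194,  486,651 , 839 ] 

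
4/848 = 1/212 = 0.00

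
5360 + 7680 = 13040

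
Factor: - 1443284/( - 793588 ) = 198397^(-1 )  *360821^1 = 360821/198397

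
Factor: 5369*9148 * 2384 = 117091619008 = 2^6*7^1 * 13^1 * 59^1 * 149^1*2287^1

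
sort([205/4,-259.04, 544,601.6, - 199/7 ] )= [-259.04, - 199/7,205/4, 544, 601.6]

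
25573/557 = 45+ 508/557 = 45.91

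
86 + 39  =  125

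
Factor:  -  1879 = -1879^1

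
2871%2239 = 632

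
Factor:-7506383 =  - 883^1*8501^1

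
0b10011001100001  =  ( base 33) 90O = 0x2661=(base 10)9825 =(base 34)8GX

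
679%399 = 280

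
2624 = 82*32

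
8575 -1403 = 7172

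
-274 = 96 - 370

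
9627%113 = 22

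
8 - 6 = 2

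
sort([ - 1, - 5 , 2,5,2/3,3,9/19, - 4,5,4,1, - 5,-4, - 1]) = [  -  5, - 5,  -  4, - 4, - 1, - 1,9/19,2/3,1, 2,3, 4, 5,5] 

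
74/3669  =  74/3669= 0.02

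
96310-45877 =50433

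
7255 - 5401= 1854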